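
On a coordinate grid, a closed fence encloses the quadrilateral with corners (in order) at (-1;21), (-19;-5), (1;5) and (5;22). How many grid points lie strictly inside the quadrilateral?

213

The shoelace formula gives twice the area as |((-1)·(-5) − (-19)·21) + ((-19)·5 − 1·(-5)) + (1·22 − 5·5) + (5·21 − (-1)·22)| = 438, so the area is 219.
The number of boundary lattice points is Σ gcd(|Δx|,|Δy|) = gcd(18,26) + gcd(20,10) + gcd(4,17) + gcd(6,1) = 2+10+1+1 = 14.
Pick's theorem gives I = A − B/2 + 1 = 219 − 14/2 + 1 = 213.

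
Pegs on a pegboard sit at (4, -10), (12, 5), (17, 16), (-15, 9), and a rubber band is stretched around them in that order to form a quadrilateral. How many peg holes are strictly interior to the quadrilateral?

367

The shoelace formula gives twice the area as |[4·5 − 12·(-10)] + [12·16 − 17·5] + [17·9 − (-15)·16] + [(-15)·(-10) − 4·9]| = 754, so the area is 377.
Along each edge there are gcd(|Δx|,|Δy|)+1 lattice points, so counting each shared vertex once the boundary has gcd(8,15) + gcd(5,11) + gcd(32,7) + gcd(19,19) = 1+1+1+19 = 22.
Pick's theorem gives I = A − B/2 + 1 = 377 − 22/2 + 1 = 367.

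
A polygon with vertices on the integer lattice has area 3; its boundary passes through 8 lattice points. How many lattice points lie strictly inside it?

Pick's theorem A = I + B/2 − 1 rearranges to I = A − B/2 + 1 = 3 − 8/2 + 1 = 0.

0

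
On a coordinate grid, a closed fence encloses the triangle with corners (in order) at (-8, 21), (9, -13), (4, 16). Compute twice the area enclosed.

By the shoelace formula, twice the signed area is |[(-8)·(-13) − 9·21] + [9·16 − 4·(-13)] + [4·21 − (-8)·16]| = 323, so the area is 323/2.

323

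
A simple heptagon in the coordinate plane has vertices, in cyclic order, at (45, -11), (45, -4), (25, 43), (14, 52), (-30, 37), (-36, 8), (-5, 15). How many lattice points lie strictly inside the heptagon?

2543

By the shoelace formula, twice the signed area is |[45·(-4) − 45·(-11)] + [45·43 − 25·(-4)] + [25·52 − 14·43] + [14·37 − (-30)·52] + [(-30)·8 − (-36)·37] + [(-36)·15 − (-5)·8] + [(-5)·(-11) − 45·15]| = 5098, so the area is 2549.
The number of boundary lattice points is Σ gcd(|Δx|,|Δy|) = gcd(0,7) + gcd(20,47) + gcd(11,9) + gcd(44,15) + gcd(6,29) + gcd(31,7) + gcd(50,26) = 7+1+1+1+1+1+2 = 14.
By Pick's theorem A = I + B/2 − 1, so I = 2549 − 14/2 + 1 = 2543.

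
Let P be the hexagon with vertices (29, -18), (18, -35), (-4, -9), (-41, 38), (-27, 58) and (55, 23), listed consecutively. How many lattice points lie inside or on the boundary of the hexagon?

4172

The shoelace formula gives twice the area as |[29·(-35) − 18·(-18)] + [18·(-9) − (-4)·(-35)] + [(-4)·38 − (-41)·(-9)] + [(-41)·58 − (-27)·38] + [(-27)·23 − 55·58] + [55·(-18) − 29·23]| = 8334, so the area is 4167.
The number of boundary lattice points is Σ gcd(|Δx|,|Δy|) = gcd(11,17) + gcd(22,26) + gcd(37,47) + gcd(14,20) + gcd(82,35) + gcd(26,41) = 1+2+1+2+1+1 = 8.
Pick's theorem gives I = A − B/2 + 1 = 4167 − 8/2 + 1 = 4164, so the closed region contains I + B = 4164 + 8 = 4172 lattice points.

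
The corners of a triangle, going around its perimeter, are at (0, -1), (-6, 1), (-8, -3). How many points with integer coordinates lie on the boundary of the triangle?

6

Along each edge there are gcd(|Δx|,|Δy|)+1 lattice points, so counting each shared vertex once the boundary has gcd(6,2) + gcd(2,4) + gcd(8,2) = 2+2+2 = 6.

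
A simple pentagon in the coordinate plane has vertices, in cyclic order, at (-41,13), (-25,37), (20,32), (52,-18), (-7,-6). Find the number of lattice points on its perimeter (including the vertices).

Along each edge there are gcd(|Δx|,|Δy|)+1 lattice points, so counting each shared vertex once the boundary has gcd(16,24) + gcd(45,5) + gcd(32,50) + gcd(59,12) + gcd(34,19) = 8+5+2+1+1 = 17.

17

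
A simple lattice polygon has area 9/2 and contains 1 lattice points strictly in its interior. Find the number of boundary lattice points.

Pick's theorem gives A = I + B/2 − 1, so B = 2(A − I + 1) = 2(9/2 − 1 + 1) = 9.

9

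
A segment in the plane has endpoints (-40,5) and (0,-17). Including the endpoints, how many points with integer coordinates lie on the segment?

3

The number of lattice points on a segment between lattice points is gcd(|Δx|,|Δy|) + 1 = gcd(40,22) + 1 = 2 + 1 = 3.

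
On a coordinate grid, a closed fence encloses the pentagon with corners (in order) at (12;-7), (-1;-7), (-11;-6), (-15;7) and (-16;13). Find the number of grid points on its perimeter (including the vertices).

Along each edge there are gcd(|Δx|,|Δy|)+1 lattice points, so counting each shared vertex once the boundary has gcd(13,0) + gcd(10,1) + gcd(4,13) + gcd(1,6) + gcd(28,20) = 13+1+1+1+4 = 20.

20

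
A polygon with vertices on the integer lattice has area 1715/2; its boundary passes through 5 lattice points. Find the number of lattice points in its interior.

Pick's theorem A = I + B/2 − 1 rearranges to I = A − B/2 + 1 = 1715/2 − 5/2 + 1 = 856.

856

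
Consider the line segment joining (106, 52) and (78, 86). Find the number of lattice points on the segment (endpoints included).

3

The number of lattice points on a segment between lattice points is gcd(|Δx|,|Δy|) + 1 = gcd(28,34) + 1 = 2 + 1 = 3.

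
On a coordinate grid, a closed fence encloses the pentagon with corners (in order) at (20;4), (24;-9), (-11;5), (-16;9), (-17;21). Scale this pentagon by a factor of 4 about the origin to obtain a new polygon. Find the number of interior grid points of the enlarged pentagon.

7539

By the shoelace formula, twice the signed area is |(20·(-9) − 24·4) + (24·5 − (-11)·(-9)) + ((-11)·9 − (-16)·5) + ((-16)·21 − (-17)·9) + ((-17)·4 − 20·21)| = 945, so the area is 945/2.
Summing gcd(|Δx|,|Δy|) over the edges gives the boundary count: gcd(4,13) + gcd(35,14) + gcd(5,4) + gcd(1,12) + gcd(37,17) = 1+7+1+1+1 = 11.
Scaling by 4 multiplies the area by 4² = 16 (so the new area is 7560) and multiplies the boundary lattice-point count by 4, giving 44.
By Pick's theorem, the interior count of the dilated polygon is 7560 − 44/2 + 1 = 7539.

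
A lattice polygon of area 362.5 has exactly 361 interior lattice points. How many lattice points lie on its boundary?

5

Pick's theorem gives A = I + B/2 − 1, so B = 2(A − I + 1) = 2(362.5 − 361 + 1) = 5.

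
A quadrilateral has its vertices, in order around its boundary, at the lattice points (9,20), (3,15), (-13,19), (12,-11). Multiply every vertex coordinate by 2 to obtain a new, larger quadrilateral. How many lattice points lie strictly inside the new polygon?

1152

Using the shoelace formula, 2A = |(9·15 − 3·20) + (3·19 − (-13)·15) + ((-13)·(-11) − 12·19) + (12·20 − 9·(-11))| = 581, so the area is 581/2.
The number of boundary lattice points is Σ gcd(|Δx|,|Δy|) = gcd(6,5) + gcd(16,4) + gcd(25,30) + gcd(3,31) = 1+4+5+1 = 11.
Scaling by 2 multiplies the area by 2² = 4 (so the new area is 1162) and multiplies the boundary lattice-point count by 2, giving 22.
By Pick's theorem, the interior count of the dilated polygon is 1162 − 22/2 + 1 = 1152.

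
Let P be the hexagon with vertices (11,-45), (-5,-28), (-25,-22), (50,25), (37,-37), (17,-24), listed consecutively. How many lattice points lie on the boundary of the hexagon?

9

Summing gcd(|Δx|,|Δy|) over the edges gives the boundary count: gcd(16,17) + gcd(20,6) + gcd(75,47) + gcd(13,62) + gcd(20,13) + gcd(6,21) = 1+2+1+1+1+3 = 9.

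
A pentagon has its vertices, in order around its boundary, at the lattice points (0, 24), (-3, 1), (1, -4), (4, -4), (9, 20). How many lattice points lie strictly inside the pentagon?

By the shoelace formula, twice the signed area is |[0·1 − (-3)·24] + [(-3)·(-4) − 1·1] + [1·(-4) − 4·(-4)] + [4·20 − 9·(-4)] + [9·24 − 0·20]| = 427, so the area is 427/2.
The number of boundary lattice points is Σ gcd(|Δx|,|Δy|) = gcd(3,23) + gcd(4,5) + gcd(3,0) + gcd(5,24) + gcd(9,4) = 1+1+3+1+1 = 7.
Pick's theorem gives I = A − B/2 + 1 = 427/2 − 7/2 + 1 = 211.

211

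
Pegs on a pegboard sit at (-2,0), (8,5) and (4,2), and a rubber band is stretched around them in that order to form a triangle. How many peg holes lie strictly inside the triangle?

Using the shoelace formula, 2A = |((-2)·5 − 8·0) + (8·2 − 4·5) + (4·0 − (-2)·2)| = 10, so the area is 5.
Summing gcd(|Δx|,|Δy|) over the edges gives the boundary count: gcd(10,5) + gcd(4,3) + gcd(6,2) = 5+1+2 = 8.
By Pick's theorem A = I + B/2 − 1, so I = 5 − 8/2 + 1 = 2.

2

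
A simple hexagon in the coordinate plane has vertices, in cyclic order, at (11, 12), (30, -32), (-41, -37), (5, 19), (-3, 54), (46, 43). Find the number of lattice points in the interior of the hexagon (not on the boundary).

The shoelace formula gives twice the area as |[11·(-32) − 30·12] + [30·(-37) − (-41)·(-32)] + [(-41)·19 − 5·(-37)] + [5·54 − (-3)·19] + [(-3)·43 − 46·54] + [46·12 − 11·43]| = 5935, so the area is 5935/2.
The number of boundary lattice points is Σ gcd(|Δx|,|Δy|) = gcd(19,44) + gcd(71,5) + gcd(46,56) + gcd(8,35) + gcd(49,11) + gcd(35,31) = 1+1+2+1+1+1 = 7.
Pick's theorem gives I = A − B/2 + 1 = 5935/2 − 7/2 + 1 = 2965.

2965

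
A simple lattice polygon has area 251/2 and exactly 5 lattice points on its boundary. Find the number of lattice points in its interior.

Pick's theorem A = I + B/2 − 1 rearranges to I = A − B/2 + 1 = 251/2 − 5/2 + 1 = 124.

124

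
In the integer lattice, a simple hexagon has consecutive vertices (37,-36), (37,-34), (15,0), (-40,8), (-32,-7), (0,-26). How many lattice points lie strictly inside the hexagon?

Using the shoelace formula, 2A = |[37·(-34) − 37·(-36)] + [37·0 − 15·(-34)] + [15·8 − (-40)·0] + [(-40)·(-7) − (-32)·8] + [(-32)·(-26) − 0·(-7)] + [0·(-36) − 37·(-26)]| = 3034, so the area is 1517.
Summing gcd(|Δx|,|Δy|) over the edges gives the boundary count: gcd(0,2) + gcd(22,34) + gcd(55,8) + gcd(8,15) + gcd(32,19) + gcd(37,10) = 2+2+1+1+1+1 = 8.
By Pick's theorem A = I + B/2 − 1, so I = 1517 − 8/2 + 1 = 1514.

1514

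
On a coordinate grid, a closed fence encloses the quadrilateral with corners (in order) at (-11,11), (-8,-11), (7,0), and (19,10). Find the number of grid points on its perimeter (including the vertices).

The number of boundary lattice points is Σ gcd(|Δx|,|Δy|) = gcd(3,22) + gcd(15,11) + gcd(12,10) + gcd(30,1) = 1+1+2+1 = 5.

5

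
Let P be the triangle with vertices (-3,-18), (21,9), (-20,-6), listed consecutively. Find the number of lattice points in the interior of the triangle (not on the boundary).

372

By the shoelace formula, twice the signed area is |((-3)·9 − 21·(-18)) + (21·(-6) − (-20)·9) + ((-20)·(-18) − (-3)·(-6))| = 747, so the area is 747/2.
Along each edge there are gcd(|Δx|,|Δy|)+1 lattice points, so counting each shared vertex once the boundary has gcd(24,27) + gcd(41,15) + gcd(17,12) = 3+1+1 = 5.
Pick's theorem gives I = A − B/2 + 1 = 747/2 − 5/2 + 1 = 372.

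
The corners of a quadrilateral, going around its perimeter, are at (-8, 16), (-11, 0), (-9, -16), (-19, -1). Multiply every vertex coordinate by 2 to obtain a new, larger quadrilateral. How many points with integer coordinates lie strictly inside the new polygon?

The shoelace formula gives twice the area as |[(-8)·0 − (-11)·16] + [(-11)·(-16) − (-9)·0] + [(-9)·(-1) − (-19)·(-16)] + [(-19)·16 − (-8)·(-1)]| = 255, so the area is 255/2.
The number of boundary lattice points is Σ gcd(|Δx|,|Δy|) = gcd(3,16) + gcd(2,16) + gcd(10,15) + gcd(11,17) = 1+2+5+1 = 9.
Scaling by 2 multiplies the area by 2² = 4 (so the new area is 510) and multiplies the boundary lattice-point count by 2, giving 18.
By Pick's theorem, the interior count of the dilated polygon is 510 − 18/2 + 1 = 502.

502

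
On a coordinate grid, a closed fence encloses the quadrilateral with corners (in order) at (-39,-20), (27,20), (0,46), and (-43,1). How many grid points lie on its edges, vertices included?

5

The number of boundary lattice points is Σ gcd(|Δx|,|Δy|) = gcd(66,40) + gcd(27,26) + gcd(43,45) + gcd(4,21) = 2+1+1+1 = 5.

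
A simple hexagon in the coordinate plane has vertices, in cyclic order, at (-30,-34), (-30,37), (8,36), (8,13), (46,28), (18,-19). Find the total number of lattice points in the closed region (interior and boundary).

3363

The shoelace formula gives twice the area as |((-30)·37 − (-30)·(-34)) + ((-30)·36 − 8·37) + (8·13 − 8·36) + (8·28 − 46·13) + (46·(-19) − 18·28) + (18·(-34) − (-30)·(-19))| = 6624, so the area is 3312.
Summing gcd(|Δx|,|Δy|) over the edges gives the boundary count: gcd(0,71) + gcd(38,1) + gcd(0,23) + gcd(38,15) + gcd(28,47) + gcd(48,15) = 71+1+23+1+1+3 = 100.
Pick's theorem gives I = A − B/2 + 1 = 3312 − 100/2 + 1 = 3263, so the closed region contains I + B = 3263 + 100 = 3363 lattice points.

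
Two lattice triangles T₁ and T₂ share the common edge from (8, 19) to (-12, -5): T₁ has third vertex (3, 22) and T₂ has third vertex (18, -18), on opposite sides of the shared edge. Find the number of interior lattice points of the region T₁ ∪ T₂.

578

The union is the simple quadrilateral with vertices (8, 19), (3, 22), (-12, -5), (18, -18) in order.
Using the shoelace formula, 2A = |[8·22 − 3·19] + [3·(-5) − (-12)·22] + [(-12)·(-18) − 18·(-5)] + [18·19 − 8·(-18)]| = 1160, so the area is 580.
Along each edge there are gcd(|Δx|,|Δy|)+1 lattice points, so counting each shared vertex once the boundary has gcd(5,3) + gcd(15,27) + gcd(30,13) + gcd(10,37) = 1+3+1+1 = 6.
By Pick's theorem I = A − B/2 + 1 = 580 − 6/2 + 1 = 578.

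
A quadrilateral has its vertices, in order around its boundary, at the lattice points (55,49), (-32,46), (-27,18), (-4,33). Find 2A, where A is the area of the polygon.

Using the shoelace formula, 2A = |(55·46 − (-32)·49) + ((-32)·18 − (-27)·46) + ((-27)·33 − (-4)·18) + ((-4)·49 − 55·33)| = 1934, so the area is 967.

1934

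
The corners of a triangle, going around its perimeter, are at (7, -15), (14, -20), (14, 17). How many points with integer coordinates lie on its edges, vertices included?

39

The number of boundary lattice points is Σ gcd(|Δx|,|Δy|) = gcd(7,5) + gcd(0,37) + gcd(7,32) = 1+37+1 = 39.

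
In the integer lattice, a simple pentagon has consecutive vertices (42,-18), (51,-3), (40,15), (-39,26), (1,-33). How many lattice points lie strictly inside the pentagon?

2963

The shoelace formula gives twice the area as |[42·(-3) − 51·(-18)] + [51·15 − 40·(-3)] + [40·26 − (-39)·15] + [(-39)·(-33) − 1·26] + [1·(-18) − 42·(-33)]| = 5931, so the area is 2965.5.
Along each edge there are gcd(|Δx|,|Δy|)+1 lattice points, so counting each shared vertex once the boundary has gcd(9,15) + gcd(11,18) + gcd(79,11) + gcd(40,59) + gcd(41,15) = 3+1+1+1+1 = 7.
Pick's theorem gives I = A − B/2 + 1 = 2965.5 − 7/2 + 1 = 2963.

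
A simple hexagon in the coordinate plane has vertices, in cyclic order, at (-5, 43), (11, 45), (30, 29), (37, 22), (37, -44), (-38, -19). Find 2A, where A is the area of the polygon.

Using the shoelace formula, 2A = |[(-5)·45 − 11·43] + [11·29 − 30·45] + [30·22 − 37·29] + [37·(-44) − 37·22] + [37·(-19) − (-38)·(-44)] + [(-38)·43 − (-5)·(-19)]| = 8688, so the area is 4344.

8688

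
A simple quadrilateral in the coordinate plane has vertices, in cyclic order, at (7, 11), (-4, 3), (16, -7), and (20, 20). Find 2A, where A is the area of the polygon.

585

The shoelace formula gives twice the area as |[7·3 − (-4)·11] + [(-4)·(-7) − 16·3] + [16·20 − 20·(-7)] + [20·11 − 7·20]| = 585, so the area is 585/2.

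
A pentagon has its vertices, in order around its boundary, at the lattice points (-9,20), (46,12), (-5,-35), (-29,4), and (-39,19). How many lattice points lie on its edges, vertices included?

Summing gcd(|Δx|,|Δy|) over the edges gives the boundary count: gcd(55,8) + gcd(51,47) + gcd(24,39) + gcd(10,15) + gcd(30,1) = 1+1+3+5+1 = 11.

11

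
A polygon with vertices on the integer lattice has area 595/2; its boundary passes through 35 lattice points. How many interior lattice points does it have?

281

Pick's theorem A = I + B/2 − 1 rearranges to I = A − B/2 + 1 = 595/2 − 35/2 + 1 = 281.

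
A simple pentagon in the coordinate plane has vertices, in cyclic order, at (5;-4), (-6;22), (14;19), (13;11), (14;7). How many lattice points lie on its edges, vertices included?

5

Along each edge there are gcd(|Δx|,|Δy|)+1 lattice points, so counting each shared vertex once the boundary has gcd(11,26) + gcd(20,3) + gcd(1,8) + gcd(1,4) + gcd(9,11) = 1+1+1+1+1 = 5.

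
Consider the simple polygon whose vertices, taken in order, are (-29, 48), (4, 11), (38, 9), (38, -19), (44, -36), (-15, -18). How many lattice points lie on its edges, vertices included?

The number of boundary lattice points is Σ gcd(|Δx|,|Δy|) = gcd(33,37) + gcd(34,2) + gcd(0,28) + gcd(6,17) + gcd(59,18) + gcd(14,66) = 1+2+28+1+1+2 = 35.

35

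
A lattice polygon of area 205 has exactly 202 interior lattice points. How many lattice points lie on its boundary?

Pick's theorem gives A = I + B/2 − 1, so B = 2(A − I + 1) = 2(205 − 202 + 1) = 8.

8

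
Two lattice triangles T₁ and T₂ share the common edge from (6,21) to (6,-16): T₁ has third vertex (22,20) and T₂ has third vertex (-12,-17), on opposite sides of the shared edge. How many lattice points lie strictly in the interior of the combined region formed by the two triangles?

626

The union is the simple quadrilateral with vertices (6,21), (22,20), (6,-16), (-12,-17) in order.
By the shoelace formula, twice the signed area is |(6·20 − 22·21) + (22·(-16) − 6·20) + (6·(-17) − (-12)·(-16)) + ((-12)·21 − 6·(-17))| = 1258, so the area is 629.
Along each edge there are gcd(|Δx|,|Δy|)+1 lattice points, so counting each shared vertex once the boundary has gcd(16,1) + gcd(16,36) + gcd(18,1) + gcd(18,38) = 1+4+1+2 = 8.
By Pick's theorem I = A − B/2 + 1 = 629 − 8/2 + 1 = 626.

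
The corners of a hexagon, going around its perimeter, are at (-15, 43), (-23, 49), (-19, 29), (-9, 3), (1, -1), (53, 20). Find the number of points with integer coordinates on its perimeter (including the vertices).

12

Along each edge there are gcd(|Δx|,|Δy|)+1 lattice points, so counting each shared vertex once the boundary has gcd(8,6) + gcd(4,20) + gcd(10,26) + gcd(10,4) + gcd(52,21) + gcd(68,23) = 2+4+2+2+1+1 = 12.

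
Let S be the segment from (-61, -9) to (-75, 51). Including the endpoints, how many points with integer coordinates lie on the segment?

3

The number of lattice points on a segment between lattice points is gcd(|Δx|,|Δy|) + 1 = gcd(14,60) + 1 = 2 + 1 = 3.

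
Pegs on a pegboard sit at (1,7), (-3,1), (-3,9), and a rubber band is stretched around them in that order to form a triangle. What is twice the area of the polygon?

32

The shoelace formula gives twice the area as |(1·1 − (-3)·7) + ((-3)·9 − (-3)·1) + ((-3)·7 − 1·9)| = 32, so the area is 16.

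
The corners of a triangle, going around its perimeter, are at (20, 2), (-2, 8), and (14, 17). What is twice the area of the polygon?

The shoelace formula gives twice the area as |(20·8 − (-2)·2) + ((-2)·17 − 14·8) + (14·2 − 20·17)| = 294, so the area is 147.

294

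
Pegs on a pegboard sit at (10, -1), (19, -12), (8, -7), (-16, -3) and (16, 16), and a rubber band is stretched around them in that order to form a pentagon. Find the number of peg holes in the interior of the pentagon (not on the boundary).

326

The shoelace formula gives twice the area as |[10·(-12) − 19·(-1)] + [19·(-7) − 8·(-12)] + [8·(-3) − (-16)·(-7)] + [(-16)·16 − 16·(-3)] + [16·(-1) − 10·16]| = 658, so the area is 329.
Along each edge there are gcd(|Δx|,|Δy|)+1 lattice points, so counting each shared vertex once the boundary has gcd(9,11) + gcd(11,5) + gcd(24,4) + gcd(32,19) + gcd(6,17) = 1+1+4+1+1 = 8.
By Pick's theorem A = I + B/2 − 1, so I = 329 − 8/2 + 1 = 326.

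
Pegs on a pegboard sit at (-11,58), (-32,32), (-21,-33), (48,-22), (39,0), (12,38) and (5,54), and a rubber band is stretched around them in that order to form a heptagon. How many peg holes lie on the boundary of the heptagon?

Summing gcd(|Δx|,|Δy|) over the edges gives the boundary count: gcd(21,26) + gcd(11,65) + gcd(69,11) + gcd(9,22) + gcd(27,38) + gcd(7,16) + gcd(16,4) = 1+1+1+1+1+1+4 = 10.

10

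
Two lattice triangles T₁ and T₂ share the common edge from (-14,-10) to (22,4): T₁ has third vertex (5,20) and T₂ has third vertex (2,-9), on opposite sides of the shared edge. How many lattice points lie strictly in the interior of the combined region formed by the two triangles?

The union is the simple quadrilateral with vertices (-14,-10), (5,20), (22,4), (2,-9) in order.
By the shoelace formula, twice the signed area is |((-14)·20 − 5·(-10)) + (5·4 − 22·20) + (22·(-9) − 2·4) + (2·(-10) − (-14)·(-9))| = 1002, so the area is 501.
Summing gcd(|Δx|,|Δy|) over the edges gives the boundary count: gcd(19,30) + gcd(17,16) + gcd(20,13) + gcd(16,1) = 1+1+1+1 = 4.
By Pick's theorem I = A − B/2 + 1 = 501 − 4/2 + 1 = 500.

500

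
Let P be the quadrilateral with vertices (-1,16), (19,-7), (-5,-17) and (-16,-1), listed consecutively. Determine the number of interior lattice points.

By the shoelace formula, twice the signed area is |((-1)·(-7) − 19·16) + (19·(-17) − (-5)·(-7)) + ((-5)·(-1) − (-16)·(-17)) + ((-16)·16 − (-1)·(-1))| = 1179, so the area is 589.5.
The number of boundary lattice points is Σ gcd(|Δx|,|Δy|) = gcd(20,23) + gcd(24,10) + gcd(11,16) + gcd(15,17) = 1+2+1+1 = 5.
Pick's theorem gives I = A − B/2 + 1 = 589.5 − 5/2 + 1 = 588.

588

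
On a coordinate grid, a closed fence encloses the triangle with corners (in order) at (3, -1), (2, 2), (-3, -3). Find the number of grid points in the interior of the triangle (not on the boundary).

7

The shoelace formula gives twice the area as |(3·2 − 2·(-1)) + (2·(-3) − (-3)·2) + ((-3)·(-1) − 3·(-3))| = 20, so the area is 10.
The number of boundary lattice points is Σ gcd(|Δx|,|Δy|) = gcd(1,3) + gcd(5,5) + gcd(6,2) = 1+5+2 = 8.
By Pick's theorem A = I + B/2 − 1, so I = 10 − 8/2 + 1 = 7.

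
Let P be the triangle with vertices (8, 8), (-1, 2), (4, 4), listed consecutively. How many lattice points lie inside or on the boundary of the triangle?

Using the shoelace formula, 2A = |(8·2 − (-1)·8) + ((-1)·4 − 4·2) + (4·8 − 8·4)| = 12, so the area is 6.
Along each edge there are gcd(|Δx|,|Δy|)+1 lattice points, so counting each shared vertex once the boundary has gcd(9,6) + gcd(5,2) + gcd(4,4) = 3+1+4 = 8.
Pick's theorem gives I = A − B/2 + 1 = 6 − 8/2 + 1 = 3, so the closed region contains I + B = 3 + 8 = 11 lattice points.

11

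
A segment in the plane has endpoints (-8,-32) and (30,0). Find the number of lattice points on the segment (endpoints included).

The number of lattice points on a segment between lattice points is gcd(|Δx|,|Δy|) + 1 = gcd(38,32) + 1 = 2 + 1 = 3.

3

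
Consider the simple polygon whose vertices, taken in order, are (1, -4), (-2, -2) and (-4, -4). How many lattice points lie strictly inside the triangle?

The shoelace formula gives twice the area as |(1·(-2) − (-2)·(-4)) + ((-2)·(-4) − (-4)·(-2)) + ((-4)·(-4) − 1·(-4))| = 10, so the area is 5.
Along each edge there are gcd(|Δx|,|Δy|)+1 lattice points, so counting each shared vertex once the boundary has gcd(3,2) + gcd(2,2) + gcd(5,0) = 1+2+5 = 8.
Pick's theorem gives I = A − B/2 + 1 = 5 − 8/2 + 1 = 2.

2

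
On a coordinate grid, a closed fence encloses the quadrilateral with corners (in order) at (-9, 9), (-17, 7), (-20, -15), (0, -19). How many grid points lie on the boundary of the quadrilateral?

8

Along each edge there are gcd(|Δx|,|Δy|)+1 lattice points, so counting each shared vertex once the boundary has gcd(8,2) + gcd(3,22) + gcd(20,4) + gcd(9,28) = 2+1+4+1 = 8.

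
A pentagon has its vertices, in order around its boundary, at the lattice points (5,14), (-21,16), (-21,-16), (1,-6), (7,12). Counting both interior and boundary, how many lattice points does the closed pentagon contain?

Using the shoelace formula, 2A = |(5·16 − (-21)·14) + ((-21)·(-16) − (-21)·16) + ((-21)·(-6) − 1·(-16)) + (1·12 − 7·(-6)) + (7·14 − 5·12)| = 1280, so the area is 640.
The number of boundary lattice points is Σ gcd(|Δx|,|Δy|) = gcd(26,2) + gcd(0,32) + gcd(22,10) + gcd(6,18) + gcd(2,2) = 2+32+2+6+2 = 44.
Pick's theorem gives I = A − B/2 + 1 = 640 − 44/2 + 1 = 619, so the closed region contains I + B = 619 + 44 = 663 lattice points.

663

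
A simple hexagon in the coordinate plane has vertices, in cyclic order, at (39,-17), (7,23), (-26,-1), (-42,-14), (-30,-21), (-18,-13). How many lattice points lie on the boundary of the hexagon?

Along each edge there are gcd(|Δx|,|Δy|)+1 lattice points, so counting each shared vertex once the boundary has gcd(32,40) + gcd(33,24) + gcd(16,13) + gcd(12,7) + gcd(12,8) + gcd(57,4) = 8+3+1+1+4+1 = 18.

18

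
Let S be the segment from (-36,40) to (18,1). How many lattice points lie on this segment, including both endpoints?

The number of lattice points on a segment between lattice points is gcd(|Δx|,|Δy|) + 1 = gcd(54,39) + 1 = 3 + 1 = 4.

4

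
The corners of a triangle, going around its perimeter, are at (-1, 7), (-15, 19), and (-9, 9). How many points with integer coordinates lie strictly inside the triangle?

Using the shoelace formula, 2A = |[(-1)·19 − (-15)·7] + [(-15)·9 − (-9)·19] + [(-9)·7 − (-1)·9]| = 68, so the area is 34.
Summing gcd(|Δx|,|Δy|) over the edges gives the boundary count: gcd(14,12) + gcd(6,10) + gcd(8,2) = 2+2+2 = 6.
By Pick's theorem A = I + B/2 − 1, so I = 34 − 6/2 + 1 = 32.

32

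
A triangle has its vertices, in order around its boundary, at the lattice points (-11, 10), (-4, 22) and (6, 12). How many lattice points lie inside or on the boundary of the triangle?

102

The shoelace formula gives twice the area as |((-11)·22 − (-4)·10) + ((-4)·12 − 6·22) + (6·10 − (-11)·12)| = 190, so the area is 95.
The number of boundary lattice points is Σ gcd(|Δx|,|Δy|) = gcd(7,12) + gcd(10,10) + gcd(17,2) = 1+10+1 = 12.
Pick's theorem gives I = A − B/2 + 1 = 95 − 12/2 + 1 = 90, so the closed region contains I + B = 90 + 12 = 102 lattice points.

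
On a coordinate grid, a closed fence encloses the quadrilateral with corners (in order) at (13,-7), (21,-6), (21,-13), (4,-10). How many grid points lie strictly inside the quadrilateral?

The shoelace formula gives twice the area as |[13·(-6) − 21·(-7)] + [21·(-13) − 21·(-6)] + [21·(-10) − 4·(-13)] + [4·(-7) − 13·(-10)]| = 134, so the area is 67.
Along each edge there are gcd(|Δx|,|Δy|)+1 lattice points, so counting each shared vertex once the boundary has gcd(8,1) + gcd(0,7) + gcd(17,3) + gcd(9,3) = 1+7+1+3 = 12.
By Pick's theorem A = I + B/2 − 1, so I = 67 − 12/2 + 1 = 62.

62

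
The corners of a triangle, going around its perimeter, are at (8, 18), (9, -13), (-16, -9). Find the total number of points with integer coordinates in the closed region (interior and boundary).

389

Using the shoelace formula, 2A = |[8·(-13) − 9·18] + [9·(-9) − (-16)·(-13)] + [(-16)·18 − 8·(-9)]| = 771, so the area is 771/2.
The number of boundary lattice points is Σ gcd(|Δx|,|Δy|) = gcd(1,31) + gcd(25,4) + gcd(24,27) = 1+1+3 = 5.
Pick's theorem gives I = A − B/2 + 1 = 771/2 − 5/2 + 1 = 384, so the closed region contains I + B = 384 + 5 = 389 lattice points.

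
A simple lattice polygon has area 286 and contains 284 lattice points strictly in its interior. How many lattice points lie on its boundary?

6

Pick's theorem gives A = I + B/2 − 1, so B = 2(A − I + 1) = 2(286 − 284 + 1) = 6.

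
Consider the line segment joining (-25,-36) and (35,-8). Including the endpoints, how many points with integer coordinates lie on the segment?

5

The number of lattice points on a segment between lattice points is gcd(|Δx|,|Δy|) + 1 = gcd(60,28) + 1 = 4 + 1 = 5.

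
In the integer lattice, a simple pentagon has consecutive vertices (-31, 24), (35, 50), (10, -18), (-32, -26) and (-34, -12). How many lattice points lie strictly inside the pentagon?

3018

Using the shoelace formula, 2A = |((-31)·50 − 35·24) + (35·(-18) − 10·50) + (10·(-26) − (-32)·(-18)) + ((-32)·(-12) − (-34)·(-26)) + ((-34)·24 − (-31)·(-12))| = 6044, so the area is 3022.
Along each edge there are gcd(|Δx|,|Δy|)+1 lattice points, so counting each shared vertex once the boundary has gcd(66,26) + gcd(25,68) + gcd(42,8) + gcd(2,14) + gcd(3,36) = 2+1+2+2+3 = 10.
Pick's theorem gives I = A − B/2 + 1 = 3022 − 10/2 + 1 = 3018.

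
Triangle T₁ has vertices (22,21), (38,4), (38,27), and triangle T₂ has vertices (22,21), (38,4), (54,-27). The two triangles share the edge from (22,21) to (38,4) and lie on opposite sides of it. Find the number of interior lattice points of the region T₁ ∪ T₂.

276

The union is the simple quadrilateral with vertices (22,21), (38,27), (38,4), (54,-27) in order.
By the shoelace formula, twice the signed area is |[22·27 − 38·21] + [38·4 − 38·27] + [38·(-27) − 54·4] + [54·21 − 22·(-27)]| = 592, so the area is 296.
Along each edge there are gcd(|Δx|,|Δy|)+1 lattice points, so counting each shared vertex once the boundary has gcd(16,6) + gcd(0,23) + gcd(16,31) + gcd(32,48) = 2+23+1+16 = 42.
By Pick's theorem I = A − B/2 + 1 = 296 − 42/2 + 1 = 276.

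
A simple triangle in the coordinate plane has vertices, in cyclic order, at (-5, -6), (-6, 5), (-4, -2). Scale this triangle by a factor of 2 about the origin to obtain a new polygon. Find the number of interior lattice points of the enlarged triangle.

By the shoelace formula, twice the signed area is |[(-5)·5 − (-6)·(-6)] + [(-6)·(-2) − (-4)·5] + [(-4)·(-6) − (-5)·(-2)]| = 15, so the area is 15/2.
The number of boundary lattice points is Σ gcd(|Δx|,|Δy|) = gcd(1,11) + gcd(2,7) + gcd(1,4) = 1+1+1 = 3.
Scaling by 2 multiplies the area by 2² = 4 (so the new area is 30) and multiplies the boundary lattice-point count by 2, giving 6.
By Pick's theorem, the interior count of the dilated polygon is 30 − 6/2 + 1 = 28.

28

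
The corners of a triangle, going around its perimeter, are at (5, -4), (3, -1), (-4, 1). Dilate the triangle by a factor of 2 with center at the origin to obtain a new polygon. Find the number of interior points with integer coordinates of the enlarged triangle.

By the shoelace formula, twice the signed area is |(5·(-1) − 3·(-4)) + (3·1 − (-4)·(-1)) + ((-4)·(-4) − 5·1)| = 17, so the area is 8.5.
Summing gcd(|Δx|,|Δy|) over the edges gives the boundary count: gcd(2,3) + gcd(7,2) + gcd(9,5) = 1+1+1 = 3.
Scaling by 2 multiplies the area by 2² = 4 (so the new area is 34) and multiplies the boundary lattice-point count by 2, giving 6.
By Pick's theorem, the interior count of the dilated polygon is 34 − 6/2 + 1 = 32.

32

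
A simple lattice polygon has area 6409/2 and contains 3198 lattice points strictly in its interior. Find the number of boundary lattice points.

15

Pick's theorem gives A = I + B/2 − 1, so B = 2(A − I + 1) = 2(6409/2 − 3198 + 1) = 15.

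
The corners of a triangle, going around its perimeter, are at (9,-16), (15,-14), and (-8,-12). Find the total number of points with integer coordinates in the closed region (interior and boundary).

32

Using the shoelace formula, 2A = |(9·(-14) − 15·(-16)) + (15·(-12) − (-8)·(-14)) + ((-8)·(-16) − 9·(-12))| = 58, so the area is 29.
Along each edge there are gcd(|Δx|,|Δy|)+1 lattice points, so counting each shared vertex once the boundary has gcd(6,2) + gcd(23,2) + gcd(17,4) = 2+1+1 = 4.
Pick's theorem gives I = A − B/2 + 1 = 29 − 4/2 + 1 = 28, so the closed region contains I + B = 28 + 4 = 32 lattice points.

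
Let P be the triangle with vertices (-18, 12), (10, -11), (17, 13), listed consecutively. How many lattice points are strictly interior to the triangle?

Using the shoelace formula, 2A = |[(-18)·(-11) − 10·12] + [10·13 − 17·(-11)] + [17·12 − (-18)·13]| = 833, so the area is 833/2.
Along each edge there are gcd(|Δx|,|Δy|)+1 lattice points, so counting each shared vertex once the boundary has gcd(28,23) + gcd(7,24) + gcd(35,1) = 1+1+1 = 3.
By Pick's theorem A = I + B/2 − 1, so I = 833/2 − 3/2 + 1 = 416.

416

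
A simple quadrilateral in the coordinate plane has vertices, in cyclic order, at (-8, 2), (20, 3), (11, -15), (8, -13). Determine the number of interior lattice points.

The shoelace formula gives twice the area as |[(-8)·3 − 20·2] + [20·(-15) − 11·3] + [11·(-13) − 8·(-15)] + [8·2 − (-8)·(-13)]| = 508, so the area is 254.
Along each edge there are gcd(|Δx|,|Δy|)+1 lattice points, so counting each shared vertex once the boundary has gcd(28,1) + gcd(9,18) + gcd(3,2) + gcd(16,15) = 1+9+1+1 = 12.
Pick's theorem gives I = A − B/2 + 1 = 254 − 12/2 + 1 = 249.

249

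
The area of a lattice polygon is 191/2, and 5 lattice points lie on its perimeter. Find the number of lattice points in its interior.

From Pick's theorem, I = A − B/2 + 1 = 191/2 − 5/2 + 1 = 94.

94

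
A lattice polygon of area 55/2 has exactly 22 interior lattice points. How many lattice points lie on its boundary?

13

Pick's theorem gives A = I + B/2 − 1, so B = 2(A − I + 1) = 2(55/2 − 22 + 1) = 13.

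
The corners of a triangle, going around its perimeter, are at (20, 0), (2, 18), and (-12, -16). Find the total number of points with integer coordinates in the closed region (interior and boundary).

Using the shoelace formula, 2A = |(20·18 − 2·0) + (2·(-16) − (-12)·18) + ((-12)·0 − 20·(-16))| = 864, so the area is 432.
Summing gcd(|Δx|,|Δy|) over the edges gives the boundary count: gcd(18,18) + gcd(14,34) + gcd(32,16) = 18+2+16 = 36.
Pick's theorem gives I = A − B/2 + 1 = 432 − 36/2 + 1 = 415, so the closed region contains I + B = 415 + 36 = 451 lattice points.

451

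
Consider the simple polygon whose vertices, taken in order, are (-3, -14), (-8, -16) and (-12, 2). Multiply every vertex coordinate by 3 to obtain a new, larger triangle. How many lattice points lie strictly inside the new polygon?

436

Using the shoelace formula, 2A = |((-3)·(-16) − (-8)·(-14)) + ((-8)·2 − (-12)·(-16)) + ((-12)·(-14) − (-3)·2)| = 98, so the area is 49.
The number of boundary lattice points is Σ gcd(|Δx|,|Δy|) = gcd(5,2) + gcd(4,18) + gcd(9,16) = 1+2+1 = 4.
Scaling by 3 multiplies the area by 3² = 9 (so the new area is 441) and multiplies the boundary lattice-point count by 3, giving 12.
By Pick's theorem, the interior count of the dilated polygon is 441 − 12/2 + 1 = 436.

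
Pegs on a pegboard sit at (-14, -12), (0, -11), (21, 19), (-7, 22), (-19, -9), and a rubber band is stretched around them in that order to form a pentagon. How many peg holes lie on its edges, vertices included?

7

Summing gcd(|Δx|,|Δy|) over the edges gives the boundary count: gcd(14,1) + gcd(21,30) + gcd(28,3) + gcd(12,31) + gcd(5,3) = 1+3+1+1+1 = 7.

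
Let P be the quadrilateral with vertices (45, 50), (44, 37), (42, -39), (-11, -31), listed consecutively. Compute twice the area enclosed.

The shoelace formula gives twice the area as |[45·37 − 44·50] + [44·(-39) − 42·37] + [42·(-31) − (-11)·(-39)] + [(-11)·50 − 45·(-31)]| = 4691, so the area is 2345.5.

4691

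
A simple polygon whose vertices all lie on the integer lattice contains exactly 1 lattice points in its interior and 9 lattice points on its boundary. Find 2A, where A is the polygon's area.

9

By Pick's theorem, A = I + B/2 − 1 = 1 + 9/2 − 1 = 9/2.
Hence 2A = 9.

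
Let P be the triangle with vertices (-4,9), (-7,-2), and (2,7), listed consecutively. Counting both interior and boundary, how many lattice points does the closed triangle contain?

43

By the shoelace formula, twice the signed area is |[(-4)·(-2) − (-7)·9] + [(-7)·7 − 2·(-2)] + [2·9 − (-4)·7]| = 72, so the area is 36.
Summing gcd(|Δx|,|Δy|) over the edges gives the boundary count: gcd(3,11) + gcd(9,9) + gcd(6,2) = 1+9+2 = 12.
Pick's theorem gives I = A − B/2 + 1 = 36 − 12/2 + 1 = 31, so the closed region contains I + B = 31 + 12 = 43 lattice points.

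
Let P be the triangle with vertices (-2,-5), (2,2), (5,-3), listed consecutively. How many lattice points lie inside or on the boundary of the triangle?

23

Using the shoelace formula, 2A = |((-2)·2 − 2·(-5)) + (2·(-3) − 5·2) + (5·(-5) − (-2)·(-3))| = 41, so the area is 20.5.
Summing gcd(|Δx|,|Δy|) over the edges gives the boundary count: gcd(4,7) + gcd(3,5) + gcd(7,2) = 1+1+1 = 3.
Pick's theorem gives I = A − B/2 + 1 = 20.5 − 3/2 + 1 = 20, so the closed region contains I + B = 20 + 3 = 23 lattice points.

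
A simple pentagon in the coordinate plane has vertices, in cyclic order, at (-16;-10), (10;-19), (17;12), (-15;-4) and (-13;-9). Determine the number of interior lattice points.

By the shoelace formula, twice the signed area is |[(-16)·(-19) − 10·(-10)] + [10·12 − 17·(-19)] + [17·(-4) − (-15)·12] + [(-15)·(-9) − (-13)·(-4)] + [(-13)·(-10) − (-16)·(-9)]| = 1028, so the area is 514.
Summing gcd(|Δx|,|Δy|) over the edges gives the boundary count: gcd(26,9) + gcd(7,31) + gcd(32,16) + gcd(2,5) + gcd(3,1) = 1+1+16+1+1 = 20.
Pick's theorem gives I = A − B/2 + 1 = 514 − 20/2 + 1 = 505.

505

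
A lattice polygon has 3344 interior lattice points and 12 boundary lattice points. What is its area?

By Pick's theorem, A = I + B/2 − 1 = 3344 + 12/2 − 1 = 3349.

3349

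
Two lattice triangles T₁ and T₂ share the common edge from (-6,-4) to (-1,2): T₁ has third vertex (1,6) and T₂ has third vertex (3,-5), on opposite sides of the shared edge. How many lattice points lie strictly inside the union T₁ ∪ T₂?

The union is the simple quadrilateral with vertices (-6,-4), (1,6), (-1,2), (3,-5) in order.
The shoelace formula gives twice the area as |[(-6)·6 − 1·(-4)] + [1·2 − (-1)·6] + [(-1)·(-5) − 3·2] + [3·(-4) − (-6)·(-5)]| = 67, so the area is 67/2.
The number of boundary lattice points is Σ gcd(|Δx|,|Δy|) = gcd(7,10) + gcd(2,4) + gcd(4,7) + gcd(9,1) = 1+2+1+1 = 5.
By Pick's theorem I = A − B/2 + 1 = 67/2 − 5/2 + 1 = 32.

32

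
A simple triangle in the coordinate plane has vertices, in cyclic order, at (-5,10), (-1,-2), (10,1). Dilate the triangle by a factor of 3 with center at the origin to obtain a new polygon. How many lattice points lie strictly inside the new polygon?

637

By the shoelace formula, twice the signed area is |((-5)·(-2) − (-1)·10) + ((-1)·1 − 10·(-2)) + (10·10 − (-5)·1)| = 144, so the area is 72.
Summing gcd(|Δx|,|Δy|) over the edges gives the boundary count: gcd(4,12) + gcd(11,3) + gcd(15,9) = 4+1+3 = 8.
Scaling by 3 multiplies the area by 3² = 9 (so the new area is 648) and multiplies the boundary lattice-point count by 3, giving 24.
By Pick's theorem, the interior count of the dilated polygon is 648 − 24/2 + 1 = 637.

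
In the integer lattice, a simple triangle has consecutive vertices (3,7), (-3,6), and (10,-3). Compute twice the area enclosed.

By the shoelace formula, twice the signed area is |(3·6 − (-3)·7) + ((-3)·(-3) − 10·6) + (10·7 − 3·(-3))| = 67, so the area is 67/2.

67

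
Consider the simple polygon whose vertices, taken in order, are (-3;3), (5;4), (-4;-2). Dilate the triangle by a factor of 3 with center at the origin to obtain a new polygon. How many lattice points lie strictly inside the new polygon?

By the shoelace formula, twice the signed area is |[(-3)·4 − 5·3] + [5·(-2) − (-4)·4] + [(-4)·3 − (-3)·(-2)]| = 39, so the area is 39/2.
Summing gcd(|Δx|,|Δy|) over the edges gives the boundary count: gcd(8,1) + gcd(9,6) + gcd(1,5) = 1+3+1 = 5.
Scaling by 3 multiplies the area by 3² = 9 (so the new area is 351/2) and multiplies the boundary lattice-point count by 3, giving 15.
By Pick's theorem, the interior count of the dilated polygon is 351/2 − 15/2 + 1 = 169.

169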